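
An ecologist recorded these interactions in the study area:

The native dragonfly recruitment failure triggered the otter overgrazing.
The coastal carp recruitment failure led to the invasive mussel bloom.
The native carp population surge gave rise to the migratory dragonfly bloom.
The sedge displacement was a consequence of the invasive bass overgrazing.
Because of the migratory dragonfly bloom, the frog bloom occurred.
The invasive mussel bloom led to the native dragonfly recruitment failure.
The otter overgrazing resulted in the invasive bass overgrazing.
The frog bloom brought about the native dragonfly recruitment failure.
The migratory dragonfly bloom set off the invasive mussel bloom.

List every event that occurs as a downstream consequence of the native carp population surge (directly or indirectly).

Direct effects: the migratory dragonfly bloom.
2 steps out: the invasive mussel bloom, the frog bloom.
3 steps out: the native dragonfly recruitment failure.
4 steps out: the otter overgrazing.
5 steps out: the invasive bass overgrazing.
6 steps out: the sedge displacement.
Not reachable from it: the coastal carp recruitment failure.

the frog bloom, the invasive bass overgrazing, the invasive mussel bloom, the migratory dragonfly bloom, the native dragonfly recruitment failure, the otter overgrazing, the sedge displacement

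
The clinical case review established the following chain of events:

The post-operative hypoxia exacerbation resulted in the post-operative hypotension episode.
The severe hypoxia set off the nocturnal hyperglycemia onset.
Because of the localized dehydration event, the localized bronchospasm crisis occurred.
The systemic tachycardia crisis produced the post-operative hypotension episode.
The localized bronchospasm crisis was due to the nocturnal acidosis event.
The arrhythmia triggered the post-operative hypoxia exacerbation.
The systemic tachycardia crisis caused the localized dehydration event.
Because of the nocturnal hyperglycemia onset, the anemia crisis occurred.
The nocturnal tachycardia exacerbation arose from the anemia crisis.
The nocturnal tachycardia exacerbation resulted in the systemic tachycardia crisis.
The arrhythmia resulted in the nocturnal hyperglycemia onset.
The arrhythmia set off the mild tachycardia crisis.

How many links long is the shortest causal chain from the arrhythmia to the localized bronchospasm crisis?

6

Shortest chain: the arrhythmia → the nocturnal hyperglycemia onset → the anemia crisis → the nocturnal tachycardia exacerbation → the systemic tachycardia crisis → the localized dehydration event → the localized bronchospasm crisis.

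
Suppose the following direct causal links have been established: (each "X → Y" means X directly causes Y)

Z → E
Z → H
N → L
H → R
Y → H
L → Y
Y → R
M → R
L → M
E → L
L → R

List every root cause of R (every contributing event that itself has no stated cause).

N, Z

Tracing upstream from R: R ← H ← Z.
A separate upstream branch: R ← L ← N.
Each of those chain origins has no stated cause.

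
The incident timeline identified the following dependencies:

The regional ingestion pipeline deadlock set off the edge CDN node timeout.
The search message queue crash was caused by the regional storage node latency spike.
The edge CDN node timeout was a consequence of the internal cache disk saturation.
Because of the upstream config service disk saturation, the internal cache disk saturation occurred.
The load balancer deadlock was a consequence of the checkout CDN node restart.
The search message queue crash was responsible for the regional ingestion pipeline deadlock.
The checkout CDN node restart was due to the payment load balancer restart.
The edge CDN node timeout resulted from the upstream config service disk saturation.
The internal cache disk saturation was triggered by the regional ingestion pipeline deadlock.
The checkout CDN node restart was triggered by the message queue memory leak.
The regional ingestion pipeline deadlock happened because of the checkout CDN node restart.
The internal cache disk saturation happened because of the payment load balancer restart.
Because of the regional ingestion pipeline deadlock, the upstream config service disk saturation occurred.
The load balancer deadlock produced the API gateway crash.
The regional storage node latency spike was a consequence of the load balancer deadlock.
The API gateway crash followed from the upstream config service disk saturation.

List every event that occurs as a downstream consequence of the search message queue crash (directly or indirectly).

Direct effects: the regional ingestion pipeline deadlock.
2 steps out: the upstream config service disk saturation, the internal cache disk saturation, the edge CDN node timeout.
3 steps out: the API gateway crash.
Not reachable from it: the payment load balancer restart, the message queue memory leak, the checkout CDN node restart, the load balancer deadlock, the regional storage node latency spike.

the API gateway crash, the edge CDN node timeout, the internal cache disk saturation, the regional ingestion pipeline deadlock, the upstream config service disk saturation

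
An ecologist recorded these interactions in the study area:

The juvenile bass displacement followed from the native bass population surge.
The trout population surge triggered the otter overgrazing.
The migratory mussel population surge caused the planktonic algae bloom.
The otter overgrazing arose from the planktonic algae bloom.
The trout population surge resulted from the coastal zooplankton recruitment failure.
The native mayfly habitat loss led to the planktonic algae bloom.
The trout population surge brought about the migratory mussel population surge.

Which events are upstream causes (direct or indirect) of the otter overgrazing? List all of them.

the coastal zooplankton recruitment failure, the migratory mussel population surge, the native mayfly habitat loss, the planktonic algae bloom, the trout population surge

Immediate causes of the otter overgrazing: the trout population surge, the planktonic algae bloom.
Further upstream: the coastal zooplankton recruitment failure, the migratory mussel population surge, the native mayfly habitat loss.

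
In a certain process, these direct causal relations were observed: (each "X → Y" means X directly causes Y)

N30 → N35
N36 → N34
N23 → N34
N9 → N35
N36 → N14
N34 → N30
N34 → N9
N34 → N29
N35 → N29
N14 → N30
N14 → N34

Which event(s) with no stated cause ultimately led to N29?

N23, N36

Tracing upstream from N29: N29 ← N34 ← N36.
A separate upstream branch: N29 ← N34 ← N23.
Each of those chain origins has no stated cause.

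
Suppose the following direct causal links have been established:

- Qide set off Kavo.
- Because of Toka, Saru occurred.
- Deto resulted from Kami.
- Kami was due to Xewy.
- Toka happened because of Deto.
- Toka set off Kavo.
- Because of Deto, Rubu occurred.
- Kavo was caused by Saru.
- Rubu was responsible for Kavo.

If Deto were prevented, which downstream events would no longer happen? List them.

Rubu, Saru, Toka

Downstream of Deto: Toka, Rubu, Saru, Kavo.
Of those, still caused via another path: Kavo.
The remainder have no surviving cause.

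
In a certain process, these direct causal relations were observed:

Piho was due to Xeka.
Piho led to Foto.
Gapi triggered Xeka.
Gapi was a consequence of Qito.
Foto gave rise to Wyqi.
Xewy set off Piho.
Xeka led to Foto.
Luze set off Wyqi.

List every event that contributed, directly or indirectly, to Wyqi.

Foto, Gapi, Luze, Piho, Qito, Xeka, Xewy

Immediate causes of Wyqi: Luze, Foto.
Further upstream: Qito, Gapi, Xewy, Xeka, Piho.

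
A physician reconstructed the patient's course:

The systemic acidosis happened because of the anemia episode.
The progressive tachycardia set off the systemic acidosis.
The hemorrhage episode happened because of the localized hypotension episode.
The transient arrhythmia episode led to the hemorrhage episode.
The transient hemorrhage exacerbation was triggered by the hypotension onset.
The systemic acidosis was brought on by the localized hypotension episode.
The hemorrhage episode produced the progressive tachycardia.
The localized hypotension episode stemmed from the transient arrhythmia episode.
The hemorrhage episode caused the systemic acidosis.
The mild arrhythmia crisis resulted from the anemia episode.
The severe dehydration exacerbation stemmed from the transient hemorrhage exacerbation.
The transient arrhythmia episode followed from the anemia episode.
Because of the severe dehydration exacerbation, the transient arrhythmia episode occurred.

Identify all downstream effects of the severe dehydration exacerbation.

Direct effects: the transient arrhythmia episode.
2 steps out: the localized hypotension episode, the hemorrhage episode.
3 steps out: the progressive tachycardia, the systemic acidosis.
Not reachable from it: the anemia episode, the mild arrhythmia crisis, the hypotension onset, the transient hemorrhage exacerbation.

the hemorrhage episode, the localized hypotension episode, the progressive tachycardia, the systemic acidosis, the transient arrhythmia episode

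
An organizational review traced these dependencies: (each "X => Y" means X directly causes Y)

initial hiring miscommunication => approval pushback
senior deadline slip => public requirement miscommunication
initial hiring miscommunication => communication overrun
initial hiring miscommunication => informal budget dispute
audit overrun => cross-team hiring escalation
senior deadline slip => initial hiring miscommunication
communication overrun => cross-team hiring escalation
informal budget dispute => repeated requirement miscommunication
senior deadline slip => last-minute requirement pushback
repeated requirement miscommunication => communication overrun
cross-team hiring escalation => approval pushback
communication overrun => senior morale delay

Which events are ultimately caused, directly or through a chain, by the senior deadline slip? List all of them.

Direct effects: the public requirement miscommunication, the last-minute requirement pushback, the initial hiring miscommunication.
2 steps out: the informal budget dispute, the communication overrun, the approval pushback.
3 steps out: the repeated requirement miscommunication, the senior morale delay, the cross-team hiring escalation.
Not reachable from it: the audit overrun.

the approval pushback, the communication overrun, the cross-team hiring escalation, the informal budget dispute, the initial hiring miscommunication, the last-minute requirement pushback, the public requirement miscommunication, the repeated requirement miscommunication, the senior morale delay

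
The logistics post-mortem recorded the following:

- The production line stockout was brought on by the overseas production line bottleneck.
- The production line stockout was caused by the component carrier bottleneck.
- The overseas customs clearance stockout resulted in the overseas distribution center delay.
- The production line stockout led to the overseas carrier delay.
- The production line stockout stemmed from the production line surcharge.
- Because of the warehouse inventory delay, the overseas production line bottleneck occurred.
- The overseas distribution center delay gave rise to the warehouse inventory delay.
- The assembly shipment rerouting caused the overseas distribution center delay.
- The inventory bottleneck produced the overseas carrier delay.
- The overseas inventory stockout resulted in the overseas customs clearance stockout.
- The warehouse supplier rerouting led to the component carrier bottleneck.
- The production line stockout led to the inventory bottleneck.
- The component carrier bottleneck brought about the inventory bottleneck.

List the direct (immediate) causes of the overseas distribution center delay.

Upstream contributors include the overseas inventory stockout, but only the assembly shipment rerouting, the overseas customs clearance stockout feed directly into the overseas distribution center delay.

the assembly shipment rerouting, the overseas customs clearance stockout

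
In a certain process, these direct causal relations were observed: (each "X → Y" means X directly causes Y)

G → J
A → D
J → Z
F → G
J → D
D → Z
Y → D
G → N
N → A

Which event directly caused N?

G

Upstream contributors include F, but only G feeds directly into N.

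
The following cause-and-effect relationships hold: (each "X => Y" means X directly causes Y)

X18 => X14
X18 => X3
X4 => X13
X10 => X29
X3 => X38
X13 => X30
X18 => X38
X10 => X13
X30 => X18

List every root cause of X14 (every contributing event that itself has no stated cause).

Tracing upstream from X14: X14 ← X18 ← X30 ← X13 ← X10.
A separate upstream branch: X14 ← X18 ← X30 ← X13 ← X4.
Each of those chain origins has no stated cause.

X10, X4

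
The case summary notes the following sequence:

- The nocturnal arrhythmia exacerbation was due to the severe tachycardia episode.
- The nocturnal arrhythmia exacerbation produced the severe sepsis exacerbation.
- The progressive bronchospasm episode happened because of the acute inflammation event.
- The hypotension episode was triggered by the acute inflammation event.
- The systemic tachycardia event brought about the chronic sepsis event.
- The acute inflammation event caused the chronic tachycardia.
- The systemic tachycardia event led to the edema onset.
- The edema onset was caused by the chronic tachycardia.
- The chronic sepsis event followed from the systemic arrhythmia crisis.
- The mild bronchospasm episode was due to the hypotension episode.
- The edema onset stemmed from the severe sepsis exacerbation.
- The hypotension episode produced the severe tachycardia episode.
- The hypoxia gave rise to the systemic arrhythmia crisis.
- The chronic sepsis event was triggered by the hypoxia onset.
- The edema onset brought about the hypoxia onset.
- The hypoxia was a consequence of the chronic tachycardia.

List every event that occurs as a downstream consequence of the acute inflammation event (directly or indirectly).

the chronic sepsis event, the chronic tachycardia, the edema onset, the hypotension episode, the hypoxia, the hypoxia onset, the mild bronchospasm episode, the nocturnal arrhythmia exacerbation, the progressive bronchospasm episode, the severe sepsis exacerbation, the severe tachycardia episode, the systemic arrhythmia crisis

Direct effects: the hypotension episode, the chronic tachycardia, the progressive bronchospasm episode.
2 steps out: the mild bronchospasm episode, the severe tachycardia episode, the hypoxia, the edema onset.
3 steps out: the nocturnal arrhythmia exacerbation, the systemic arrhythmia crisis, the hypoxia onset.
4 steps out: the severe sepsis exacerbation, the chronic sepsis event.
Not reachable from it: the systemic tachycardia event.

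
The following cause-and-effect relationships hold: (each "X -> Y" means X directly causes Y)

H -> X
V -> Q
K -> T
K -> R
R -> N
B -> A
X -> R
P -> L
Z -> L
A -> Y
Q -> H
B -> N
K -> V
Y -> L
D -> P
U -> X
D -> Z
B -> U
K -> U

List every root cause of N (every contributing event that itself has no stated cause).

Tracing upstream from N: N ← R ← K.
A separate upstream branch: N ← B.
Each of those chain origins has no stated cause.

B, K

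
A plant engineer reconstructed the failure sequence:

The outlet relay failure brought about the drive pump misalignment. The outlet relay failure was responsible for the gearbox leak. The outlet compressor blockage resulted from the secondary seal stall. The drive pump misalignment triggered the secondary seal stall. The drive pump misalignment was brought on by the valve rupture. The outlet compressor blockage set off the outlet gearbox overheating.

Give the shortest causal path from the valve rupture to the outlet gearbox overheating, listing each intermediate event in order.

the valve rupture → the drive pump misalignment → the secondary seal stall → the outlet compressor blockage → the outlet gearbox overheating

the valve rupture → the drive pump misalignment
the drive pump misalignment → the secondary seal stall
the secondary seal stall → the outlet compressor blockage
the outlet compressor blockage → the outlet gearbox overheating
Length: 4 steps.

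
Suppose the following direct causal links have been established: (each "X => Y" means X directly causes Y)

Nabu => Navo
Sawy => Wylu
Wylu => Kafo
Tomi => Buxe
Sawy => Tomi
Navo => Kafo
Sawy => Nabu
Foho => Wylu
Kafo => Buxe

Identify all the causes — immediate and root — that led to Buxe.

Foho, Kafo, Nabu, Navo, Sawy, Tomi, Wylu

Immediate causes of Buxe: Tomi, Kafo.
Further upstream: Sawy, Wylu, Nabu, Navo, Foho.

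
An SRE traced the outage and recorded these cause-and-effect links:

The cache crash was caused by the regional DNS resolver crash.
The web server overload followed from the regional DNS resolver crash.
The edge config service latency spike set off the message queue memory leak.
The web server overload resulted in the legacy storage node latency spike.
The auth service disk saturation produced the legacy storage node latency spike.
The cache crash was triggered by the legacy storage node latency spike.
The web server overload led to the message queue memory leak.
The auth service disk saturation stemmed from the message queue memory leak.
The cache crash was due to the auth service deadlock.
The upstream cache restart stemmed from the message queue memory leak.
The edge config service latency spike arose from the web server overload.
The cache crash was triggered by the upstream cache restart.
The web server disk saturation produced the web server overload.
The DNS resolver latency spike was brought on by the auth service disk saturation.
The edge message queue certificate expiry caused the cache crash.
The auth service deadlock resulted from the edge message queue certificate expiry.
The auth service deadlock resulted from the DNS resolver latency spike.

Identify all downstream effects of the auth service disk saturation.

the DNS resolver latency spike, the auth service deadlock, the cache crash, the legacy storage node latency spike

Direct effects: the legacy storage node latency spike, the DNS resolver latency spike.
2 steps out: the auth service deadlock, the cache crash.
Not reachable from it: the regional DNS resolver crash, the web server disk saturation, the web server overload, the edge config service latency spike, the message queue memory leak, the upstream cache restart, the edge message queue certificate expiry.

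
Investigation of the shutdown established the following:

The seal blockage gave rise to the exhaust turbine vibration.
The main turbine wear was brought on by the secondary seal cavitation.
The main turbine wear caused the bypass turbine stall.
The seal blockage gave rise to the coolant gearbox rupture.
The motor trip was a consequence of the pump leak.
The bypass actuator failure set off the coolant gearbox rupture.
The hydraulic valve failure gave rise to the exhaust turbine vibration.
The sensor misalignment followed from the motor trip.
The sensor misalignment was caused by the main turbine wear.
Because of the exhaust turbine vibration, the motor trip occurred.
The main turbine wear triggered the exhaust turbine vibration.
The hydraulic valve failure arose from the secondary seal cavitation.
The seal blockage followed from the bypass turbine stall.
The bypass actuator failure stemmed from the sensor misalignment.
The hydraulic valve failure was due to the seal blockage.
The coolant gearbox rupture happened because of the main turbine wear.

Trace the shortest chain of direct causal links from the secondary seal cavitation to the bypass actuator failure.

the secondary seal cavitation → the main turbine wear
the main turbine wear → the sensor misalignment
the sensor misalignment → the bypass actuator failure
Length: 3 steps.

the secondary seal cavitation → the main turbine wear → the sensor misalignment → the bypass actuator failure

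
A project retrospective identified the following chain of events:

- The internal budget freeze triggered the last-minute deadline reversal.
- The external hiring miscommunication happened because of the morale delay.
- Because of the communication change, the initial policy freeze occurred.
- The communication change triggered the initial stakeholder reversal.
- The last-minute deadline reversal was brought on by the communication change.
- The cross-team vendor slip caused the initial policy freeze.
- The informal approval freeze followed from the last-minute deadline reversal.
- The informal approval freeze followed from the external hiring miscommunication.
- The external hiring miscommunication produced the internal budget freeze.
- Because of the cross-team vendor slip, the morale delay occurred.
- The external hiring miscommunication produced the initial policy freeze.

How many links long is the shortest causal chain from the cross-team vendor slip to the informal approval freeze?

3

Shortest chain: the cross-team vendor slip → the morale delay → the external hiring miscommunication → the informal approval freeze.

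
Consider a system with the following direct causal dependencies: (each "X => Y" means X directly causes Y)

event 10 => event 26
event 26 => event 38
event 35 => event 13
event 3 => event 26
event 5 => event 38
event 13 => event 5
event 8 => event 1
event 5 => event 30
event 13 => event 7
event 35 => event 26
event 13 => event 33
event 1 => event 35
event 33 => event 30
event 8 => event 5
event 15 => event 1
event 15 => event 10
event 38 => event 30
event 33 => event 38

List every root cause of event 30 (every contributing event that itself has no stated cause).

Tracing upstream from event 30: event 30 ← event 38 ← event 26 ← event 3.
A separate upstream branch: event 30 ← event 38 ← event 26 ← event 10 ← event 15.
A separate upstream branch: event 30 ← event 5 ← event 8.
Each of those chain origins has no stated cause.

event 15, event 3, event 8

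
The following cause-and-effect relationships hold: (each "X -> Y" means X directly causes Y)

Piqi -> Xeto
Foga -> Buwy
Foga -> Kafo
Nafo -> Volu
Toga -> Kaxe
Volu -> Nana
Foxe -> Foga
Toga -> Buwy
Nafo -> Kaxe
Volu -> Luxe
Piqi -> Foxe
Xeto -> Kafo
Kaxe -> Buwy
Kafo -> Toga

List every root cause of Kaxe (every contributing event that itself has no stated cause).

Nafo, Piqi

Tracing upstream from Kaxe: Kaxe ← Nafo.
A separate upstream branch: Kaxe ← Toga ← Kafo ← Xeto ← Piqi.
Each of those chain origins has no stated cause.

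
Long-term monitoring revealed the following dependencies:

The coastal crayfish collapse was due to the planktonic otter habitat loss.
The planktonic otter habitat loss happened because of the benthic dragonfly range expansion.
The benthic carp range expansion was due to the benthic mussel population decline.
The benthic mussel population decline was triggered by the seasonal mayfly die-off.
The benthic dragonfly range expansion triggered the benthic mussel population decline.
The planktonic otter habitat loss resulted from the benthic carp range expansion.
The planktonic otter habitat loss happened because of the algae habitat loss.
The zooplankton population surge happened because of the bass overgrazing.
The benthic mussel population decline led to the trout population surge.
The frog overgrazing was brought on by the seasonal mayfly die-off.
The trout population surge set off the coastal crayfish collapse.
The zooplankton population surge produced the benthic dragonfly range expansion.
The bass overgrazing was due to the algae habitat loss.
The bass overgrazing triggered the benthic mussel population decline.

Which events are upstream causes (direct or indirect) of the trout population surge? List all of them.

Immediate cause of the trout population surge: the benthic mussel population decline.
Further upstream: the seasonal mayfly die-off, the algae habitat loss, the bass overgrazing, the zooplankton population surge, the benthic dragonfly range expansion.

the algae habitat loss, the bass overgrazing, the benthic dragonfly range expansion, the benthic mussel population decline, the seasonal mayfly die-off, the zooplankton population surge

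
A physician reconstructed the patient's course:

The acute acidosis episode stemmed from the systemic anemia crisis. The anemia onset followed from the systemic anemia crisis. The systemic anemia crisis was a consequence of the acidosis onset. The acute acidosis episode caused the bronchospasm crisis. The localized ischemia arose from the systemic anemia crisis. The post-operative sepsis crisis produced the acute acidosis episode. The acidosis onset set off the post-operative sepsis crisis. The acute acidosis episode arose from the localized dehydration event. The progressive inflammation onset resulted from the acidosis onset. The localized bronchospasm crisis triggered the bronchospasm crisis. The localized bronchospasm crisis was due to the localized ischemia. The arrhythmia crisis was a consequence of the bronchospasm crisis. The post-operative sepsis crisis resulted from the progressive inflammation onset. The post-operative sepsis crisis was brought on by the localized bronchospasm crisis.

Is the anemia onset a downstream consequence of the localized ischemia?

No

The localized ischemia leads to the localized bronchospasm crisis, the post-operative sepsis crisis, the acute acidosis episode, the bronchospasm crisis, the arrhythmia crisis; the anemia onset is not among them.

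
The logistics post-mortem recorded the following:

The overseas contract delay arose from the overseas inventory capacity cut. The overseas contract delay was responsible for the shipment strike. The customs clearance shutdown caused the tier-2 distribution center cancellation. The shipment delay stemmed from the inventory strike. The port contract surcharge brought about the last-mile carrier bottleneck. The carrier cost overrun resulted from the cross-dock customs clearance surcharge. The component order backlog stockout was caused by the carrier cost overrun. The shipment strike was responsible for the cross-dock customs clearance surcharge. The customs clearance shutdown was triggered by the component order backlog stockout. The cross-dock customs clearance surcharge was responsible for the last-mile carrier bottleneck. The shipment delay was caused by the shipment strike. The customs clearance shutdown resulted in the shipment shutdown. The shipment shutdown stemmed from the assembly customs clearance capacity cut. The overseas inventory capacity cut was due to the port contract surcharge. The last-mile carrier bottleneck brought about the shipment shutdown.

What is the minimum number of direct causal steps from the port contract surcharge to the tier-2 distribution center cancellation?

Shortest chain: the port contract surcharge → the overseas inventory capacity cut → the overseas contract delay → the shipment strike → the cross-dock customs clearance surcharge → the carrier cost overrun → the component order backlog stockout → the customs clearance shutdown → the tier-2 distribution center cancellation.

8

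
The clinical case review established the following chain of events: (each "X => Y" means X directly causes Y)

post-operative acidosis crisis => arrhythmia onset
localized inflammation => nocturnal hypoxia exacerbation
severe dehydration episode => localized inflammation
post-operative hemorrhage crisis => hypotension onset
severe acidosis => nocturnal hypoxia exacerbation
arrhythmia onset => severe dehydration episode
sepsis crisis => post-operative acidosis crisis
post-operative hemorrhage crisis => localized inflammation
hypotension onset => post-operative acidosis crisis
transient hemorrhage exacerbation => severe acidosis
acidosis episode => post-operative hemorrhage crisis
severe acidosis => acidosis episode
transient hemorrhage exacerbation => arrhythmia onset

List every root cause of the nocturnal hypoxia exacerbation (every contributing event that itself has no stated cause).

Tracing upstream from the nocturnal hypoxia exacerbation: the nocturnal hypoxia exacerbation ← the severe acidosis ← the transient hemorrhage exacerbation.
A separate upstream branch: the nocturnal hypoxia exacerbation ← the localized inflammation ← the severe dehydration episode ← the arrhythmia onset ← the post-operative acidosis crisis ← the sepsis crisis.
Each of those chain origins has no stated cause.

the sepsis crisis, the transient hemorrhage exacerbation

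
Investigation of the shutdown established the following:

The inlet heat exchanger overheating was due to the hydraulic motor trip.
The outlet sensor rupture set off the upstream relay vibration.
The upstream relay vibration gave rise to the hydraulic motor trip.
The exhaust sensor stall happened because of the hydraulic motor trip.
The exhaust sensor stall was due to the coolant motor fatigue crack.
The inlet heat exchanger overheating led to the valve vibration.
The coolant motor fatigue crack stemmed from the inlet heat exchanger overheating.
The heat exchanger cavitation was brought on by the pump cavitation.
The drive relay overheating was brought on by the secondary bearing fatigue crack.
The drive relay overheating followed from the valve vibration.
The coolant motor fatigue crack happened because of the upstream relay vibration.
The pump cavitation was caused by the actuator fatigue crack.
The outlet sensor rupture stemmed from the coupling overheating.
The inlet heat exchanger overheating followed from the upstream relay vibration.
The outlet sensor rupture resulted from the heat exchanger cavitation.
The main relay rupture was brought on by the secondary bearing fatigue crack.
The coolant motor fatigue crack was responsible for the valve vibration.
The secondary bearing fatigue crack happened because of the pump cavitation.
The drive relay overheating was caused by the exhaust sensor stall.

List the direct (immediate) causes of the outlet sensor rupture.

the coupling overheating, the heat exchanger cavitation

Upstream contributors include the actuator fatigue crack, the pump cavitation, but only the coupling overheating, the heat exchanger cavitation feed directly into the outlet sensor rupture.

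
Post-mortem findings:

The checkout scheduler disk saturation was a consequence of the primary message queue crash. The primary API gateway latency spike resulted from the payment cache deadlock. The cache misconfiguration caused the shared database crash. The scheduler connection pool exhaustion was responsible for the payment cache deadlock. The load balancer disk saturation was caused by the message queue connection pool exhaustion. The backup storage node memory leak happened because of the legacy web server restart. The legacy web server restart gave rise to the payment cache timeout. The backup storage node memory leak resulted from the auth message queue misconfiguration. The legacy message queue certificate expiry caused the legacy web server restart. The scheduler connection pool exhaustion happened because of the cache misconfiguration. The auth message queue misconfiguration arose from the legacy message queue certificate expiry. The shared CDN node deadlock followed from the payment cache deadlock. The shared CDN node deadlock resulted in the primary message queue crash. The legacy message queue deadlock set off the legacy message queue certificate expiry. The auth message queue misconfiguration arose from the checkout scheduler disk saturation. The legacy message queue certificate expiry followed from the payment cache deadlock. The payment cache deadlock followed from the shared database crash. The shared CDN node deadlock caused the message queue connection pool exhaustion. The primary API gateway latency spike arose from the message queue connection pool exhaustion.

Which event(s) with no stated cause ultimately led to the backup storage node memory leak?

the cache misconfiguration, the legacy message queue deadlock

Tracing upstream from the backup storage node memory leak: the backup storage node memory leak ← the auth message queue misconfiguration ← the legacy message queue certificate expiry ← the legacy message queue deadlock.
A separate upstream branch: the backup storage node memory leak ← the auth message queue misconfiguration ← the legacy message queue certificate expiry ← the payment cache deadlock ← the shared database crash ← the cache misconfiguration.
Each of those chain origins has no stated cause.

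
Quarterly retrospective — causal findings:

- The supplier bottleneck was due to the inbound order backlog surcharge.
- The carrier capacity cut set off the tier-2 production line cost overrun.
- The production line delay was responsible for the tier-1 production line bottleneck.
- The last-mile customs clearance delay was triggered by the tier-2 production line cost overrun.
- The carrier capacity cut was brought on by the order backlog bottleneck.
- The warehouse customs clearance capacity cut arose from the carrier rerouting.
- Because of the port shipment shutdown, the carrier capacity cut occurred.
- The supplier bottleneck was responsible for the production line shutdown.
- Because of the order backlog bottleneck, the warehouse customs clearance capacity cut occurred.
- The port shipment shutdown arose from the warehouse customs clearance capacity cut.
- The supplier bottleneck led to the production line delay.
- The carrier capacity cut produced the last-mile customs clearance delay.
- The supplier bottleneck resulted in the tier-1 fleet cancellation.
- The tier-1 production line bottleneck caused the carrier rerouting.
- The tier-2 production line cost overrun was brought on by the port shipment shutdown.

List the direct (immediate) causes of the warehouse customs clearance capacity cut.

Upstream contributors include the inbound order backlog surcharge, the supplier bottleneck, the production line delay, the tier-1 production line bottleneck, but only the carrier rerouting, the order backlog bottleneck feed directly into the warehouse customs clearance capacity cut.

the carrier rerouting, the order backlog bottleneck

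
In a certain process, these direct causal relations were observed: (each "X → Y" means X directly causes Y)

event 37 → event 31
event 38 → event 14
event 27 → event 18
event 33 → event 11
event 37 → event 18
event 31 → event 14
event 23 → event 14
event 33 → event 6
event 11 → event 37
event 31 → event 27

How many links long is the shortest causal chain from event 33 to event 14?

Shortest chain: event 33 → event 11 → event 37 → event 31 → event 14.

4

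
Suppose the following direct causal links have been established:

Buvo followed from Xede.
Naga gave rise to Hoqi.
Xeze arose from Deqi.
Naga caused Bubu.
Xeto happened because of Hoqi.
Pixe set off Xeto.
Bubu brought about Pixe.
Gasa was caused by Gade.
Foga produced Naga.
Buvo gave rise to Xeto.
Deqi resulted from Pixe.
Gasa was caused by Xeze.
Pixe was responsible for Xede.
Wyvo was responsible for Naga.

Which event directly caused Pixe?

Bubu

Upstream contributors include Foga, Wyvo, Naga, but only Bubu feeds directly into Pixe.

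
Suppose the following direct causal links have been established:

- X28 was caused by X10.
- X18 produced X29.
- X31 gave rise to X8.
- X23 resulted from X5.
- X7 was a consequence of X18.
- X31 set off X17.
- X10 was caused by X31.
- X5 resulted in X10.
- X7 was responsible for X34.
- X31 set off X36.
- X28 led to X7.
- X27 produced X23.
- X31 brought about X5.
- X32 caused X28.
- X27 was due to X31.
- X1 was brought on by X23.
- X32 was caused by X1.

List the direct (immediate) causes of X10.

X31, X5 → X10 with nothing further upstream stated.

X31, X5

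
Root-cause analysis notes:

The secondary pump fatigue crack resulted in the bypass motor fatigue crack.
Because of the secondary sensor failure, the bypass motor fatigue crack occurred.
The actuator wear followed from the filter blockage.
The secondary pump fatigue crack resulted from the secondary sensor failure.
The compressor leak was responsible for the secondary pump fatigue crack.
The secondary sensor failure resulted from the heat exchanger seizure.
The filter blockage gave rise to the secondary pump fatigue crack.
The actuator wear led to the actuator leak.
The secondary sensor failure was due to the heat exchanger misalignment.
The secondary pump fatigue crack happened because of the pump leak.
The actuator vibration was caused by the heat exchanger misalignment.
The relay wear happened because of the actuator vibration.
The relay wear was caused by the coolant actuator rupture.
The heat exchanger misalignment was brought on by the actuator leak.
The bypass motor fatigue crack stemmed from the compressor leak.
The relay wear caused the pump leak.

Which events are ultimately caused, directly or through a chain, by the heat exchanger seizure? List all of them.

the bypass motor fatigue crack, the secondary pump fatigue crack, the secondary sensor failure

Direct effects: the secondary sensor failure.
2 steps out: the secondary pump fatigue crack, the bypass motor fatigue crack.
Not reachable from it: the filter blockage, the actuator wear, the actuator leak, the coolant actuator rupture, the heat exchanger misalignment, the actuator vibration, the compressor leak, the relay wear, the pump leak.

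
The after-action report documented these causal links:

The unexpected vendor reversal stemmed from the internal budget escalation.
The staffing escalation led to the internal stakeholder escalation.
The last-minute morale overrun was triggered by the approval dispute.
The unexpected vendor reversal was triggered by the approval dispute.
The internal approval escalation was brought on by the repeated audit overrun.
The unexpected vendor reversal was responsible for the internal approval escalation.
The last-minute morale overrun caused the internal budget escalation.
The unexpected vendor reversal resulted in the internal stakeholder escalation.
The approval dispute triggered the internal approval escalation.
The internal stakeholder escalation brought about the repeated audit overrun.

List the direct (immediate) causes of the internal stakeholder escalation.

Upstream contributors include the approval dispute, the last-minute morale overrun, the internal budget escalation, but only the staffing escalation, the unexpected vendor reversal feed directly into the internal stakeholder escalation.

the staffing escalation, the unexpected vendor reversal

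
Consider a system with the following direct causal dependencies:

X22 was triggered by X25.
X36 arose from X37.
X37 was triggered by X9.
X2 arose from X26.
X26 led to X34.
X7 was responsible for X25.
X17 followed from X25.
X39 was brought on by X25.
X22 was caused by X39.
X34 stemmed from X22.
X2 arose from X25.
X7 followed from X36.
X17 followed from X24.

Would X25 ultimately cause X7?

X25 leads to X2, X17, X39, X22, X34; X7 is not among them.

No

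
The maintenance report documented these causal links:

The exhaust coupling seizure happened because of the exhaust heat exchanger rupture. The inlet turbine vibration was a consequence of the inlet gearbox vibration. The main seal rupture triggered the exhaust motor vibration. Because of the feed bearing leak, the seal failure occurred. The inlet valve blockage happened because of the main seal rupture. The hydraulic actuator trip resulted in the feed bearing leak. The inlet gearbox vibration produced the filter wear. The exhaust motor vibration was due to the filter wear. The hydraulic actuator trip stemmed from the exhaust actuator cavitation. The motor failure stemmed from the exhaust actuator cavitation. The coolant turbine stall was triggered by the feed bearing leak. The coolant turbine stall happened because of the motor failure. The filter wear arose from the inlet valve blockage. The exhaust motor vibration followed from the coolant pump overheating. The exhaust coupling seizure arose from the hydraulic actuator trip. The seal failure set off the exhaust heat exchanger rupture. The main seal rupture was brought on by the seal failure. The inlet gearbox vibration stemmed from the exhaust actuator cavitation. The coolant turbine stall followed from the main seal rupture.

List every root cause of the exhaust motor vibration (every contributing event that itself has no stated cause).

Tracing upstream from the exhaust motor vibration: the exhaust motor vibration ← the filter wear ← the inlet gearbox vibration ← the exhaust actuator cavitation.
A separate upstream branch: the exhaust motor vibration ← the coolant pump overheating.
Each of those chain origins has no stated cause.

the coolant pump overheating, the exhaust actuator cavitation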